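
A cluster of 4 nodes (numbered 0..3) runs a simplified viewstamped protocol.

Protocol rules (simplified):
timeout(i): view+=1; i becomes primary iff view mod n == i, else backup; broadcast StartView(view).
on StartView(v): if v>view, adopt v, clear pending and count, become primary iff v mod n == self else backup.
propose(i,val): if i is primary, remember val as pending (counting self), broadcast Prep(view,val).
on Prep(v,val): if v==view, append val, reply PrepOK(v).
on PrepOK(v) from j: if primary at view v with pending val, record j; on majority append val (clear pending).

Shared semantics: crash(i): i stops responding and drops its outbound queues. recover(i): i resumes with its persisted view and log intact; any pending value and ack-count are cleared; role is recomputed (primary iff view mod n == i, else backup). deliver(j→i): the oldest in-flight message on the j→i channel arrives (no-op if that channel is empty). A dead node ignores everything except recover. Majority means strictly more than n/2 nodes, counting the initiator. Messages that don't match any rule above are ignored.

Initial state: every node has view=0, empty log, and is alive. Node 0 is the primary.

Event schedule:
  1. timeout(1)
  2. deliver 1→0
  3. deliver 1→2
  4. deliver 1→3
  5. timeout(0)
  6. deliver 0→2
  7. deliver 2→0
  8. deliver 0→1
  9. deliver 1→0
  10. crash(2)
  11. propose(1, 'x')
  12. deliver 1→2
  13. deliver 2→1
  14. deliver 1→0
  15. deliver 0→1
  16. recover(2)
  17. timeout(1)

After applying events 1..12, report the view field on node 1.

step 1 timeout(1): 1={prim,v=1,log=-}
step 2 deliver 1→0: 0={back,v=1,log=-}
step 3 deliver 1→2: 2={back,v=1,log=-}
step 4 deliver 1→3: 3={back,v=1,log=-}
step 5 timeout(0): 0={back,v=2,log=-}
step 6 deliver 0→2: 2={prim,v=2,log=-}
step 7 deliver 2→0: —
step 8 deliver 0→1: 1={back,v=2,log=-}
step 9 deliver 1→0: —
step 10 crash(2): 2={✗prim,v=2,log=-}
step 11 propose(1,'x'): —
step 12 deliver 1→2: —

2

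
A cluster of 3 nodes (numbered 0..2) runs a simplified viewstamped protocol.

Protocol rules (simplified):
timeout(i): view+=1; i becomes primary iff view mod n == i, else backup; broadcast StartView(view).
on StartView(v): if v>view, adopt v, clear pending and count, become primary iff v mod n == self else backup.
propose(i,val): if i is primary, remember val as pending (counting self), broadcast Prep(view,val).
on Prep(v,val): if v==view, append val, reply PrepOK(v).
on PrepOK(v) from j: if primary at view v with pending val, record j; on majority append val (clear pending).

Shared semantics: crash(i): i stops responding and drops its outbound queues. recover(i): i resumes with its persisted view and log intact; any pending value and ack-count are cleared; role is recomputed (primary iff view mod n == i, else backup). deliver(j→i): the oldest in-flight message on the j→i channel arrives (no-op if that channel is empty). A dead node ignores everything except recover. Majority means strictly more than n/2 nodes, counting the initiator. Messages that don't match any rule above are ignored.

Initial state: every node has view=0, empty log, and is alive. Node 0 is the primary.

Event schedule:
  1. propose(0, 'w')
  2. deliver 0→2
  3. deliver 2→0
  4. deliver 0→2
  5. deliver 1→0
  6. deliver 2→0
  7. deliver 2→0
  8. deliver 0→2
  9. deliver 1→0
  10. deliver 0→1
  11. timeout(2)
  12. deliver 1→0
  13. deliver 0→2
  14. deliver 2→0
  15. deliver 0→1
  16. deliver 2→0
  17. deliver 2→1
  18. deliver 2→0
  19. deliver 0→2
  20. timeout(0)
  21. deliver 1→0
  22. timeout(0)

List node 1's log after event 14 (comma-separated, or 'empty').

w

after 1 — propose(0,'w'): ·
after 2 — deliver 0→2: n2:back/v0/[w]
after 3 — deliver 2→0: n0:prim/v0/[w]
after 4 — deliver 0→2: ·
after 5 — deliver 1→0: ·
after 6 — deliver 2→0: ·
after 7 — deliver 2→0: ·
after 8 — deliver 0→2: ·
after 9 — deliver 1→0: ·
after 10 — deliver 0→1: n1:back/v0/[w]
after 11 — timeout(2): n2:back/v1/[w]
after 12 — deliver 1→0: ·
after 13 — deliver 0→2: ·
after 14 — deliver 2→0: n0:back/v1/[w]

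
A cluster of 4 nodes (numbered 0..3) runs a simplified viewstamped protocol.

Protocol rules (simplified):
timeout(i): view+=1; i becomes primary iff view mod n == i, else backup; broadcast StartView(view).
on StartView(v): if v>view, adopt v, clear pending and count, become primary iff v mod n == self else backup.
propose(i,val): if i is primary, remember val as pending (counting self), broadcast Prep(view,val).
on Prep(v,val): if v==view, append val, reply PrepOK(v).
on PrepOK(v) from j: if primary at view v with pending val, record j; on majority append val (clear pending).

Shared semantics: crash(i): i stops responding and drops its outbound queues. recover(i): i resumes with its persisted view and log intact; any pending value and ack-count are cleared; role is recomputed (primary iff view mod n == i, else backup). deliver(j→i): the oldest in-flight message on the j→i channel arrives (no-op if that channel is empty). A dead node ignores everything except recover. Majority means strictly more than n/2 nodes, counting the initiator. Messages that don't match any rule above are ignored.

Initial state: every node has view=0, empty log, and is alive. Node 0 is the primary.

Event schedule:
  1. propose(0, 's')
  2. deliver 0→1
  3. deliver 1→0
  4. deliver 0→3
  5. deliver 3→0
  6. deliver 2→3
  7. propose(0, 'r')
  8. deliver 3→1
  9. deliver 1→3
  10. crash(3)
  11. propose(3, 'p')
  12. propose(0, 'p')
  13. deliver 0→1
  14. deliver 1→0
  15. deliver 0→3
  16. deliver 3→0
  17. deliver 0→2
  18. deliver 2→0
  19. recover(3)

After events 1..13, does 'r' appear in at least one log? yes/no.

[1] propose(0,'s') → ∅
[2] deliver 0→1 → N1(back v0 [s])
[3] deliver 1→0 → ∅
[4] deliver 0→3 → N3(back v0 [s])
[5] deliver 3→0 → N0(prim v0 [s])
[6] deliver 2→3 → ∅
[7] propose(0,'r') → ∅
[8] deliver 3→1 → ∅
[9] deliver 1→3 → ∅
[10] crash(3) → N3(✗back v0 [s])
[11] propose(3,'p') → ∅
[12] propose(0,'p') → ∅
[13] deliver 0→1 → N1(back v0 [s,r])

yes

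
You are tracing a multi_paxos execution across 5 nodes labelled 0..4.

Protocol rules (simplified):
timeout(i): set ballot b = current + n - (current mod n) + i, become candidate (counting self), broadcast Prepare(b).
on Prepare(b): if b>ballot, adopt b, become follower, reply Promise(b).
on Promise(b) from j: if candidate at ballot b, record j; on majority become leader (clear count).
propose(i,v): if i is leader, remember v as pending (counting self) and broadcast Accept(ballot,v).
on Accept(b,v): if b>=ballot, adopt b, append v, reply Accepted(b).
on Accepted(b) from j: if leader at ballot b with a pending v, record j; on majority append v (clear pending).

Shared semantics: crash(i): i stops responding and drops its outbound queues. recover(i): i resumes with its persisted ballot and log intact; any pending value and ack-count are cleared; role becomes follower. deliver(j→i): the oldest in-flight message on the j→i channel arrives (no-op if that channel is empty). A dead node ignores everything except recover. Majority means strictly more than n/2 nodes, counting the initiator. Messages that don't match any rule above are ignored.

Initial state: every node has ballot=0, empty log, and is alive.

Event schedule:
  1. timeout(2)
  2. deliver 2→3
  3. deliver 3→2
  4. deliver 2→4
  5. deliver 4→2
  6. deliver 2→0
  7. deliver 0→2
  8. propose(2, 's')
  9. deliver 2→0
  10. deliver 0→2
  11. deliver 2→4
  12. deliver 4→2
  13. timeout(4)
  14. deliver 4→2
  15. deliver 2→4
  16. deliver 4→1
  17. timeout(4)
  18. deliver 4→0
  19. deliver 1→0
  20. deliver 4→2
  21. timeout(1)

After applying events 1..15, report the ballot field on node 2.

after 1 — timeout(2): n2:cand/b7/[-]
after 2 — deliver 2→3: n3:foll/b7/[-]
after 3 — deliver 3→2: ·
after 4 — deliver 2→4: n4:foll/b7/[-]
after 5 — deliver 4→2: n2:lead/b7/[-]
after 6 — deliver 2→0: n0:foll/b7/[-]
after 7 — deliver 0→2: ·
after 8 — propose(2,'s'): ·
after 9 — deliver 2→0: n0:foll/b7/[s]
after 10 — deliver 0→2: ·
after 11 — deliver 2→4: n4:foll/b7/[s]
after 12 — deliver 4→2: n2:lead/b7/[s]
after 13 — timeout(4): n4:cand/b14/[s]
after 14 — deliver 4→2: n2:foll/b14/[s]
after 15 — deliver 2→4: ·

14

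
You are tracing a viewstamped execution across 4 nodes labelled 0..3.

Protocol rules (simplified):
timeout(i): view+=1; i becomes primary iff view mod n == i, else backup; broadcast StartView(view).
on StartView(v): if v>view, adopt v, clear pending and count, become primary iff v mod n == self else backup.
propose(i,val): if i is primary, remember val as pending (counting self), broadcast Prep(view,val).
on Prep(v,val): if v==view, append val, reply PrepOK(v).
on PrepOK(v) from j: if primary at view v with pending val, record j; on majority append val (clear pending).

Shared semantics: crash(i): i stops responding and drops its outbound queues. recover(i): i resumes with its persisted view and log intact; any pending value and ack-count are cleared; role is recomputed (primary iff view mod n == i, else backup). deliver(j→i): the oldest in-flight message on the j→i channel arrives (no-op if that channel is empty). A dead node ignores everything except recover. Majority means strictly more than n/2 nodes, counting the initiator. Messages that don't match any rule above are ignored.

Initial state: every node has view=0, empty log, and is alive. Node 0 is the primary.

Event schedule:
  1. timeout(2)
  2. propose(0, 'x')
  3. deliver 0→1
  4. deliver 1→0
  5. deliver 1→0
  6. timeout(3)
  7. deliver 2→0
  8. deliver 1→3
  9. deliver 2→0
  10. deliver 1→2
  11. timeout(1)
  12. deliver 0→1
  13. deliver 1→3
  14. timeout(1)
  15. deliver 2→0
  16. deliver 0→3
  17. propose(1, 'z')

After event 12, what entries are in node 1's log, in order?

step 1 timeout(2): 2={back,v=1,log=-}
step 2 propose(0,'x'): —
step 3 deliver 0→1: 1={back,v=0,log=x}
step 4 deliver 1→0: —
step 5 deliver 1→0: —
step 6 timeout(3): 3={back,v=1,log=-}
step 7 deliver 2→0: 0={back,v=1,log=-}
step 8 deliver 1→3: —
step 9 deliver 2→0: —
step 10 deliver 1→2: —
step 11 timeout(1): 1={prim,v=1,log=x}
step 12 deliver 0→1: —

x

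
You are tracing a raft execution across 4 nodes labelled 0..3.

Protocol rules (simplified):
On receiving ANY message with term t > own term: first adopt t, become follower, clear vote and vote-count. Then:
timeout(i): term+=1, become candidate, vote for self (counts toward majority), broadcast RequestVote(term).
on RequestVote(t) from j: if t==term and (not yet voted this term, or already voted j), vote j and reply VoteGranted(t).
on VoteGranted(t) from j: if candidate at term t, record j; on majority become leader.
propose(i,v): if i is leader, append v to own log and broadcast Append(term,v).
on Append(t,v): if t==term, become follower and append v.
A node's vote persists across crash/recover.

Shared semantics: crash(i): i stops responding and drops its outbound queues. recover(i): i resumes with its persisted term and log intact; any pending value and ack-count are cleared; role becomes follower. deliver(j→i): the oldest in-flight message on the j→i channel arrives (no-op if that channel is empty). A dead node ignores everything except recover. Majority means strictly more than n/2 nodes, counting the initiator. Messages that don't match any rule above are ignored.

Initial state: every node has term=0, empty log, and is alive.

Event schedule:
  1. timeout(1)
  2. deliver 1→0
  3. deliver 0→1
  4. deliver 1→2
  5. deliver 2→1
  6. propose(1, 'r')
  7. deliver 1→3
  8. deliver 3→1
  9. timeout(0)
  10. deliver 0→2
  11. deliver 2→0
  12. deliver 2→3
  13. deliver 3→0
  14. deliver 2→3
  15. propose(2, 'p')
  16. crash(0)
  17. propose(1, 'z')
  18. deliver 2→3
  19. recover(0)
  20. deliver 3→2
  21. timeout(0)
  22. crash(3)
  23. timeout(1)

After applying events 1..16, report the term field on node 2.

2

step 1 timeout(1): 1={cand,t=1,log=-}
step 2 deliver 1→0: 0={foll,t=1,log=-}
step 3 deliver 0→1: —
step 4 deliver 1→2: 2={foll,t=1,log=-}
step 5 deliver 2→1: 1={lead,t=1,log=-}
step 6 propose(1,'r'): 1={lead,t=1,log=r}
step 7 deliver 1→3: 3={foll,t=1,log=-}
step 8 deliver 3→1: —
step 9 timeout(0): 0={cand,t=2,log=-}
step 10 deliver 0→2: 2={foll,t=2,log=-}
step 11 deliver 2→0: —
step 12 deliver 2→3: —
step 13 deliver 3→0: —
step 14 deliver 2→3: —
step 15 propose(2,'p'): —
step 16 crash(0): 0={✗cand,t=2,log=-}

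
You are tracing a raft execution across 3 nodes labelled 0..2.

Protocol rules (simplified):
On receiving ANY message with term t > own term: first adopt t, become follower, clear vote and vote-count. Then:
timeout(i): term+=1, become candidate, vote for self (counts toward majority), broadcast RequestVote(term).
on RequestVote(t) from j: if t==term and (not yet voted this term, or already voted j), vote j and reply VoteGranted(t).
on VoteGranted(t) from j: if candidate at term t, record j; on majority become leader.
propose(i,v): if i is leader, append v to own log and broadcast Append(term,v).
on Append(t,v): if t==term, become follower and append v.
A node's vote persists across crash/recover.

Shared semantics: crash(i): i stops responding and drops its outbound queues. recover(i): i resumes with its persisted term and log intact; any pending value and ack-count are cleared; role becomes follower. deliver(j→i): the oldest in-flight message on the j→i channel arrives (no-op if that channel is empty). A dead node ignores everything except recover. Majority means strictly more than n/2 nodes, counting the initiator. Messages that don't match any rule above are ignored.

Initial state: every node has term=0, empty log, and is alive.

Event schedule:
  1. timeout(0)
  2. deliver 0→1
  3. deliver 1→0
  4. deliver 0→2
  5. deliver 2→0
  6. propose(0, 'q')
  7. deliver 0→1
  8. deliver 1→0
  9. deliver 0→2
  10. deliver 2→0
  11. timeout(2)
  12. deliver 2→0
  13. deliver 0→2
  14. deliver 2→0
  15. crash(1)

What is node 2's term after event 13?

step 1 timeout(0): 0={cand,t=1,log=-}
step 2 deliver 0→1: 1={foll,t=1,log=-}
step 3 deliver 1→0: 0={lead,t=1,log=-}
step 4 deliver 0→2: 2={foll,t=1,log=-}
step 5 deliver 2→0: —
step 6 propose(0,'q'): 0={lead,t=1,log=q}
step 7 deliver 0→1: 1={foll,t=1,log=q}
step 8 deliver 1→0: —
step 9 deliver 0→2: 2={foll,t=1,log=q}
step 10 deliver 2→0: —
step 11 timeout(2): 2={cand,t=2,log=q}
step 12 deliver 2→0: 0={foll,t=2,log=q}
step 13 deliver 0→2: 2={lead,t=2,log=q}

2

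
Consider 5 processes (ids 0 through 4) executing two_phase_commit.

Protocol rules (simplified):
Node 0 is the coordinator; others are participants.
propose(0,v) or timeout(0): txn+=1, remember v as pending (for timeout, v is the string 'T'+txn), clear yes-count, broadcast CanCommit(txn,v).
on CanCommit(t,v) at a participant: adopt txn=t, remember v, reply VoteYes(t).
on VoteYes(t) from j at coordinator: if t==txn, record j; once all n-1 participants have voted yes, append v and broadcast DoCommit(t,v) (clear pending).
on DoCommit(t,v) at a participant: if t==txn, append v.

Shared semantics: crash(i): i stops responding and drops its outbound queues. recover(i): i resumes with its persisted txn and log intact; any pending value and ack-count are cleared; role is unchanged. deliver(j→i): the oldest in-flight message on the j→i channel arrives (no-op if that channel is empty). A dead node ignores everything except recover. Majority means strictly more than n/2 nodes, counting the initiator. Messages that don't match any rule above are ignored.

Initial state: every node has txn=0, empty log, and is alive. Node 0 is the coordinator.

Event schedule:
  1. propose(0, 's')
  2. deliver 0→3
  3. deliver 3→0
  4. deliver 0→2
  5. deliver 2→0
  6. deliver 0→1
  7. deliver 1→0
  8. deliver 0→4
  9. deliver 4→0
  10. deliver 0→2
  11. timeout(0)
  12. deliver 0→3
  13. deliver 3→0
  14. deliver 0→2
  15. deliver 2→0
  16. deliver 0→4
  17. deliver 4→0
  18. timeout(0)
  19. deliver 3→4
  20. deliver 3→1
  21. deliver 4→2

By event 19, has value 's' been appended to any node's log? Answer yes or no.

yes

step 1 propose(0,'s'): 0={coor,t=1,log=-}
step 2 deliver 0→3: 3={part,t=1,log=-}
step 3 deliver 3→0: —
step 4 deliver 0→2: 2={part,t=1,log=-}
step 5 deliver 2→0: —
step 6 deliver 0→1: 1={part,t=1,log=-}
step 7 deliver 1→0: —
step 8 deliver 0→4: 4={part,t=1,log=-}
step 9 deliver 4→0: 0={coor,t=1,log=s}
step 10 deliver 0→2: 2={part,t=1,log=s}
step 11 timeout(0): 0={coor,t=2,log=s}
step 12 deliver 0→3: 3={part,t=1,log=s}
step 13 deliver 3→0: —
step 14 deliver 0→2: 2={part,t=2,log=s}
step 15 deliver 2→0: —
step 16 deliver 0→4: 4={part,t=1,log=s}
step 17 deliver 4→0: —
step 18 timeout(0): 0={coor,t=3,log=s}
step 19 deliver 3→4: —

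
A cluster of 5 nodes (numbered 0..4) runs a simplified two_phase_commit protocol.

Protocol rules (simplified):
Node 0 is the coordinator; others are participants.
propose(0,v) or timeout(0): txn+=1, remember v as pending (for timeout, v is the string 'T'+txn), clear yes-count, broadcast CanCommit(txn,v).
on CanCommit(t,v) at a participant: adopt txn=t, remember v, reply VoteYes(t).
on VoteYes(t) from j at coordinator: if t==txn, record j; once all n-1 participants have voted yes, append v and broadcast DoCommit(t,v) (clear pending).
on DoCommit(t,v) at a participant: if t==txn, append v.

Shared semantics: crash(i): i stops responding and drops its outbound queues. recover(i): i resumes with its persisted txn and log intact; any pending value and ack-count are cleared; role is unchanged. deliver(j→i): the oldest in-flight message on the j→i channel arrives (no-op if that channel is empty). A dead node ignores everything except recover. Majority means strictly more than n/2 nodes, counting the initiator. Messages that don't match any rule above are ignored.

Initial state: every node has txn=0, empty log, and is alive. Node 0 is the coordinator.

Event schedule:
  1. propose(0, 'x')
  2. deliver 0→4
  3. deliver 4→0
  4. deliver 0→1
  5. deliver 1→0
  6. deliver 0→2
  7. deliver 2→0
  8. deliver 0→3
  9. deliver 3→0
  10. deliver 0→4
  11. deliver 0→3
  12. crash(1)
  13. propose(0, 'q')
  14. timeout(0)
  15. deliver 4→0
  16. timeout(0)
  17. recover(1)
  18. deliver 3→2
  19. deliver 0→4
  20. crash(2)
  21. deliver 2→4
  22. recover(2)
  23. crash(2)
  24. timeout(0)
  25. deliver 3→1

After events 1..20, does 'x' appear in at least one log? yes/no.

after 1 — propose(0,'x'): n0:coor/t1/[-]
after 2 — deliver 0→4: n4:part/t1/[-]
after 3 — deliver 4→0: ·
after 4 — deliver 0→1: n1:part/t1/[-]
after 5 — deliver 1→0: ·
after 6 — deliver 0→2: n2:part/t1/[-]
after 7 — deliver 2→0: ·
after 8 — deliver 0→3: n3:part/t1/[-]
after 9 — deliver 3→0: n0:coor/t1/[x]
after 10 — deliver 0→4: n4:part/t1/[x]
after 11 — deliver 0→3: n3:part/t1/[x]
after 12 — crash(1): n1:✗part/t1/[-]
after 13 — propose(0,'q'): n0:coor/t2/[x]
after 14 — timeout(0): n0:coor/t3/[x]
after 15 — deliver 4→0: ·
after 16 — timeout(0): n0:coor/t4/[x]
after 17 — recover(1): n1:part/t1/[-]
after 18 — deliver 3→2: ·
after 19 — deliver 0→4: n4:part/t2/[x]
after 20 — crash(2): n2:✗part/t1/[-]

yes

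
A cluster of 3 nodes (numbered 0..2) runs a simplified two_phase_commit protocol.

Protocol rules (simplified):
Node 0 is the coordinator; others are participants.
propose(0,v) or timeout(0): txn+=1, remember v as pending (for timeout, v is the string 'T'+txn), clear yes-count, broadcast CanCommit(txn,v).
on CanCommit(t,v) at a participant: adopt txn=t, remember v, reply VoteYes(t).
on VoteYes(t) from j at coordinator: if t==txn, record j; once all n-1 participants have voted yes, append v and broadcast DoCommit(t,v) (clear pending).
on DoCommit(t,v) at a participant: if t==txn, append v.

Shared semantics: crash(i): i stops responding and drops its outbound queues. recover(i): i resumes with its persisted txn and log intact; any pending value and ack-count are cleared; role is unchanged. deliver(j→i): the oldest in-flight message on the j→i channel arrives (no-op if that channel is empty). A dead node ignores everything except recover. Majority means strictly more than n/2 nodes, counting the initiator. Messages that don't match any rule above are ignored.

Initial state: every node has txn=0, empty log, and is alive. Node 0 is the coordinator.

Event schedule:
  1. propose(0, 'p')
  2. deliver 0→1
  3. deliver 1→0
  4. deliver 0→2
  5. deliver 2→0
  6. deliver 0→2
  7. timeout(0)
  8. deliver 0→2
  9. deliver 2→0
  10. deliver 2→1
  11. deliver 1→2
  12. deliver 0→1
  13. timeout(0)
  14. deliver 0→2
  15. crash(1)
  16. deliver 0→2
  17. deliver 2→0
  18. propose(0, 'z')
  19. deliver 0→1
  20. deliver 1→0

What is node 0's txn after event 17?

1. propose(0,'p'):  <0:coor t1 ->
2. deliver 0→1:  <1:part t1 ->
3. deliver 1→0:  nop
4. deliver 0→2:  <2:part t1 ->
5. deliver 2→0:  <0:coor t1 p>
6. deliver 0→2:  <2:part t1 p>
7. timeout(0):  <0:coor t2 p>
8. deliver 0→2:  <2:part t2 p>
9. deliver 2→0:  nop
10. deliver 2→1:  nop
11. deliver 1→2:  nop
12. deliver 0→1:  <1:part t1 p>
13. timeout(0):  <0:coor t3 p>
14. deliver 0→2:  <2:part t3 p>
15. crash(1):  <1:✗part t1 p>
16. deliver 0→2:  nop
17. deliver 2→0:  nop

3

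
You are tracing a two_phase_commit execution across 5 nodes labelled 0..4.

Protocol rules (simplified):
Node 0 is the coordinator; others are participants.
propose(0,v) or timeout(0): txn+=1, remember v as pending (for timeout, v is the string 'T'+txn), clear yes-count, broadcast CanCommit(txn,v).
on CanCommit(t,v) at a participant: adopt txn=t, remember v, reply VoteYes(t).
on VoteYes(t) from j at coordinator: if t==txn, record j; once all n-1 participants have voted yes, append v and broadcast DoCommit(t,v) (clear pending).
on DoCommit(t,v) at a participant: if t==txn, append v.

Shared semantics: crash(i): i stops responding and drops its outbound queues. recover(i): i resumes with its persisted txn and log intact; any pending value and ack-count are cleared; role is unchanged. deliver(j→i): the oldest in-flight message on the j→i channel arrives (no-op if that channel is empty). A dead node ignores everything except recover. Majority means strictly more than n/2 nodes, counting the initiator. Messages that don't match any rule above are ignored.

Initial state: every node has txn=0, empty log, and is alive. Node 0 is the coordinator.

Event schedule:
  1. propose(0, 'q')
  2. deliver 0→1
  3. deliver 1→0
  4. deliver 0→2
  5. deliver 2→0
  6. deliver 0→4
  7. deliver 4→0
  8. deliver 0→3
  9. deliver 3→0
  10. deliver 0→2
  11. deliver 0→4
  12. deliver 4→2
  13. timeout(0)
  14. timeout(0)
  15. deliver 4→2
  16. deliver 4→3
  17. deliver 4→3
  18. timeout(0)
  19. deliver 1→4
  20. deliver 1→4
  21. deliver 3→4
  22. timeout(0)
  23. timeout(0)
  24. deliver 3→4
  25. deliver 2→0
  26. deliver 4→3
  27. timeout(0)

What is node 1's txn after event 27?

1. propose(0,'q'):  <0:coor t1 ->
2. deliver 0→1:  <1:part t1 ->
3. deliver 1→0:  nop
4. deliver 0→2:  <2:part t1 ->
5. deliver 2→0:  nop
6. deliver 0→4:  <4:part t1 ->
7. deliver 4→0:  nop
8. deliver 0→3:  <3:part t1 ->
9. deliver 3→0:  <0:coor t1 q>
10. deliver 0→2:  <2:part t1 q>
11. deliver 0→4:  <4:part t1 q>
12. deliver 4→2:  nop
13. timeout(0):  <0:coor t2 q>
14. timeout(0):  <0:coor t3 q>
15. deliver 4→2:  nop
16. deliver 4→3:  nop
17. deliver 4→3:  nop
18. timeout(0):  <0:coor t4 q>
19. deliver 1→4:  nop
20. deliver 1→4:  nop
21. deliver 3→4:  nop
22. timeout(0):  <0:coor t5 q>
23. timeout(0):  <0:coor t6 q>
24. deliver 3→4:  nop
25. deliver 2→0:  nop
26. deliver 4→3:  nop
27. timeout(0):  <0:coor t7 q>

1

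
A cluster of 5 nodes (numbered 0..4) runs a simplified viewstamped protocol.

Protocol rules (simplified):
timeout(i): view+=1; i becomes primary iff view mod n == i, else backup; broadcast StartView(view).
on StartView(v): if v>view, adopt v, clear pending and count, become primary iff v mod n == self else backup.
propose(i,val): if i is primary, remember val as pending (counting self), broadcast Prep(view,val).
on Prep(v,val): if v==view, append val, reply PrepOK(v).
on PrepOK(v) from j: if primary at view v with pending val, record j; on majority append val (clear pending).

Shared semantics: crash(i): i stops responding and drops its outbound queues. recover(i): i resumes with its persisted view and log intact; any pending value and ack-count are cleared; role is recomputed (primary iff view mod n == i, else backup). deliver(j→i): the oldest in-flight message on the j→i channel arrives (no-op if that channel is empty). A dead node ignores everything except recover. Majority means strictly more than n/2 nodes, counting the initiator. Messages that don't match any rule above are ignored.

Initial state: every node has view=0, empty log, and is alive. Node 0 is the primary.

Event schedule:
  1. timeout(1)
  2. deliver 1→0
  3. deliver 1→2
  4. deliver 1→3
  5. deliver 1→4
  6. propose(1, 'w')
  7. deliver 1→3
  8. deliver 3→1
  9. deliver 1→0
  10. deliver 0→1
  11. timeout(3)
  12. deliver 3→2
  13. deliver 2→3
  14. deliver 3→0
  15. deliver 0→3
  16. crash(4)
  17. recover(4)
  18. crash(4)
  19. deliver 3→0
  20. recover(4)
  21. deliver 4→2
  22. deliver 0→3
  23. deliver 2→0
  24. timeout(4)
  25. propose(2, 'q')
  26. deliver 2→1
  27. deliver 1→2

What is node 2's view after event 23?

2

after 1 — timeout(1): n1:prim/v1/[-]
after 2 — deliver 1→0: n0:back/v1/[-]
after 3 — deliver 1→2: n2:back/v1/[-]
after 4 — deliver 1→3: n3:back/v1/[-]
after 5 — deliver 1→4: n4:back/v1/[-]
after 6 — propose(1,'w'): ·
after 7 — deliver 1→3: n3:back/v1/[w]
after 8 — deliver 3→1: ·
after 9 — deliver 1→0: n0:back/v1/[w]
after 10 — deliver 0→1: n1:prim/v1/[w]
after 11 — timeout(3): n3:back/v2/[w]
after 12 — deliver 3→2: n2:prim/v2/[-]
after 13 — deliver 2→3: ·
after 14 — deliver 3→0: n0:back/v2/[w]
after 15 — deliver 0→3: ·
after 16 — crash(4): n4:✗back/v1/[-]
after 17 — recover(4): n4:back/v1/[-]
after 18 — crash(4): n4:✗back/v1/[-]
after 19 — deliver 3→0: ·
after 20 — recover(4): n4:back/v1/[-]
after 21 — deliver 4→2: ·
after 22 — deliver 0→3: ·
after 23 — deliver 2→0: ·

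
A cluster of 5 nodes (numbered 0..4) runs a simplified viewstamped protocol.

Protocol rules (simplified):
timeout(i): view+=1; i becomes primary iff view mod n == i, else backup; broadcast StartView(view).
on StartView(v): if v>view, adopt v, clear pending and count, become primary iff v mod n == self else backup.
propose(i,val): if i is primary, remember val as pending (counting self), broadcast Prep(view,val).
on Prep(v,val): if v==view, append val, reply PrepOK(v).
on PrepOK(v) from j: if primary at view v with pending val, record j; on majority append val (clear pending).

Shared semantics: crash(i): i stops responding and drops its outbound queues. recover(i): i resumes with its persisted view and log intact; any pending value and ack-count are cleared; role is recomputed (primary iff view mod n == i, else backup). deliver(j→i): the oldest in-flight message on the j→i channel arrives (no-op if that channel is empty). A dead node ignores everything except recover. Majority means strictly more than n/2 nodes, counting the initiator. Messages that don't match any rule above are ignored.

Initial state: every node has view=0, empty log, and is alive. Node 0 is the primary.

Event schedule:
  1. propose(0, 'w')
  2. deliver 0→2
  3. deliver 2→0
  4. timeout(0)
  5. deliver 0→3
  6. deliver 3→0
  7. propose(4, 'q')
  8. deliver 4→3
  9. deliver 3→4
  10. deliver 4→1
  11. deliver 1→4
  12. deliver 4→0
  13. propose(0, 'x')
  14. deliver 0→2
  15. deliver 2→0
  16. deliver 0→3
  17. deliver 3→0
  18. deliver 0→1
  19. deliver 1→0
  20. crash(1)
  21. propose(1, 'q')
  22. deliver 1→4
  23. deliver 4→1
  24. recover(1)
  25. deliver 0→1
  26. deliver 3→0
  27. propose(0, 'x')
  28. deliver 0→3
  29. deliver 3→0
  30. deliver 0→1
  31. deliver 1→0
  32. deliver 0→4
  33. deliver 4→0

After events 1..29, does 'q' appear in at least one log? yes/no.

no

[1] propose(0,'w') → ∅
[2] deliver 0→2 → N2(back v0 [w])
[3] deliver 2→0 → ∅
[4] timeout(0) → N0(back v1 [-])
[5] deliver 0→3 → N3(back v0 [w])
[6] deliver 3→0 → ∅
[7] propose(4,'q') → ∅
[8] deliver 4→3 → ∅
[9] deliver 3→4 → ∅
[10] deliver 4→1 → ∅
[11] deliver 1→4 → ∅
[12] deliver 4→0 → ∅
[13] propose(0,'x') → ∅
[14] deliver 0→2 → N2(back v1 [w])
[15] deliver 2→0 → ∅
[16] deliver 0→3 → N3(back v1 [w])
[17] deliver 3→0 → ∅
[18] deliver 0→1 → N1(back v0 [w])
[19] deliver 1→0 → ∅
[20] crash(1) → N1(✗back v0 [w])
[21] propose(1,'q') → ∅
[22] deliver 1→4 → ∅
[23] deliver 4→1 → ∅
[24] recover(1) → N1(back v0 [w])
[25] deliver 0→1 → N1(prim v1 [w])
[26] deliver 3→0 → ∅
[27] propose(0,'x') → ∅
[28] deliver 0→3 → ∅
[29] deliver 3→0 → ∅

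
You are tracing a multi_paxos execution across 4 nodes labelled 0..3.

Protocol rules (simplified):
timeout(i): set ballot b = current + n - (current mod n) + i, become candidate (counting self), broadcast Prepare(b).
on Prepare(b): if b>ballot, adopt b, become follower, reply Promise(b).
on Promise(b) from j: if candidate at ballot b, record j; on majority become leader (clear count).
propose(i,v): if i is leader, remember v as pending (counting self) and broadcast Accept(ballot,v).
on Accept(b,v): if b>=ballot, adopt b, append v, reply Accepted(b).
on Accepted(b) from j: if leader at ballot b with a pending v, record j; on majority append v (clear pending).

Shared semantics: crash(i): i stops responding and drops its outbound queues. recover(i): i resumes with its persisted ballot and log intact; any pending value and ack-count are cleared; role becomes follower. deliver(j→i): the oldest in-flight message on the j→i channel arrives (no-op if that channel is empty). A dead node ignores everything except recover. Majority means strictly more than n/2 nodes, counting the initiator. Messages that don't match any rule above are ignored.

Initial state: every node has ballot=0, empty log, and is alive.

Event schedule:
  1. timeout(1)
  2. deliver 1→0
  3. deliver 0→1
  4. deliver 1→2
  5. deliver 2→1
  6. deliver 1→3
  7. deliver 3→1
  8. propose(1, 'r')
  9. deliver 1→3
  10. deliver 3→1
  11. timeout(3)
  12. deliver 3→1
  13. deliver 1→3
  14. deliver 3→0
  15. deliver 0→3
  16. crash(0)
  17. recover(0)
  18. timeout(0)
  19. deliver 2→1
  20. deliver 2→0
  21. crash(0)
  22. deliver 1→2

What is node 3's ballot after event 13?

after 1 — timeout(1): n1:cand/b5/[-]
after 2 — deliver 1→0: n0:foll/b5/[-]
after 3 — deliver 0→1: ·
after 4 — deliver 1→2: n2:foll/b5/[-]
after 5 — deliver 2→1: n1:lead/b5/[-]
after 6 — deliver 1→3: n3:foll/b5/[-]
after 7 — deliver 3→1: ·
after 8 — propose(1,'r'): ·
after 9 — deliver 1→3: n3:foll/b5/[r]
after 10 — deliver 3→1: ·
after 11 — timeout(3): n3:cand/b11/[r]
after 12 — deliver 3→1: n1:foll/b11/[-]
after 13 — deliver 1→3: ·

11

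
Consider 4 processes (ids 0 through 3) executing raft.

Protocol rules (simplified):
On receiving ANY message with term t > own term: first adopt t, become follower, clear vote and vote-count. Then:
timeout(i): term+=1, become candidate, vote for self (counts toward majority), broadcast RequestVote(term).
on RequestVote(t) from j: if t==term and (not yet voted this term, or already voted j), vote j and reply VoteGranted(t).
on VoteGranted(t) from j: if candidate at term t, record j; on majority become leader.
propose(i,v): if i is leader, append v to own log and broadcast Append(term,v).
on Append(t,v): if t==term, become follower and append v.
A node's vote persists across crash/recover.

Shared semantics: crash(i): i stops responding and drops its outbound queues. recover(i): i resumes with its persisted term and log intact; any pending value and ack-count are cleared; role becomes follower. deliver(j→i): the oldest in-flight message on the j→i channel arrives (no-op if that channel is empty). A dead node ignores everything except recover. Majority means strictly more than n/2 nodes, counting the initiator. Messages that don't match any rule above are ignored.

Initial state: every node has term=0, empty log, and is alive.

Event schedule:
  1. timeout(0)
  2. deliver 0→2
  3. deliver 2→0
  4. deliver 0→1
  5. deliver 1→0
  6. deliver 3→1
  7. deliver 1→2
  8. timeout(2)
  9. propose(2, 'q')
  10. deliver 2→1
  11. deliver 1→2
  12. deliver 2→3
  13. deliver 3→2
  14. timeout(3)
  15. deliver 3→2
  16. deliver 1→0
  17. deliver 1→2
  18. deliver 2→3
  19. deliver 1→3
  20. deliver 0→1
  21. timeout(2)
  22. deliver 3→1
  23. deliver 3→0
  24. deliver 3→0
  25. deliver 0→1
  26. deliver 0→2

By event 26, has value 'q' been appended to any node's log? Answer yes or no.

no

1. timeout(0):  <0:cand t1 ->
2. deliver 0→2:  <2:foll t1 ->
3. deliver 2→0:  nop
4. deliver 0→1:  <1:foll t1 ->
5. deliver 1→0:  <0:lead t1 ->
6. deliver 3→1:  nop
7. deliver 1→2:  nop
8. timeout(2):  <2:cand t2 ->
9. propose(2,'q'):  nop
10. deliver 2→1:  <1:foll t2 ->
11. deliver 1→2:  nop
12. deliver 2→3:  <3:foll t2 ->
13. deliver 3→2:  <2:lead t2 ->
14. timeout(3):  <3:cand t3 ->
15. deliver 3→2:  <2:foll t3 ->
16. deliver 1→0:  nop
17. deliver 1→2:  nop
18. deliver 2→3:  nop
19. deliver 1→3:  nop
20. deliver 0→1:  nop
21. timeout(2):  <2:cand t4 ->
22. deliver 3→1:  <1:foll t3 ->
23. deliver 3→0:  <0:foll t3 ->
24. deliver 3→0:  nop
25. deliver 0→1:  nop
26. deliver 0→2:  nop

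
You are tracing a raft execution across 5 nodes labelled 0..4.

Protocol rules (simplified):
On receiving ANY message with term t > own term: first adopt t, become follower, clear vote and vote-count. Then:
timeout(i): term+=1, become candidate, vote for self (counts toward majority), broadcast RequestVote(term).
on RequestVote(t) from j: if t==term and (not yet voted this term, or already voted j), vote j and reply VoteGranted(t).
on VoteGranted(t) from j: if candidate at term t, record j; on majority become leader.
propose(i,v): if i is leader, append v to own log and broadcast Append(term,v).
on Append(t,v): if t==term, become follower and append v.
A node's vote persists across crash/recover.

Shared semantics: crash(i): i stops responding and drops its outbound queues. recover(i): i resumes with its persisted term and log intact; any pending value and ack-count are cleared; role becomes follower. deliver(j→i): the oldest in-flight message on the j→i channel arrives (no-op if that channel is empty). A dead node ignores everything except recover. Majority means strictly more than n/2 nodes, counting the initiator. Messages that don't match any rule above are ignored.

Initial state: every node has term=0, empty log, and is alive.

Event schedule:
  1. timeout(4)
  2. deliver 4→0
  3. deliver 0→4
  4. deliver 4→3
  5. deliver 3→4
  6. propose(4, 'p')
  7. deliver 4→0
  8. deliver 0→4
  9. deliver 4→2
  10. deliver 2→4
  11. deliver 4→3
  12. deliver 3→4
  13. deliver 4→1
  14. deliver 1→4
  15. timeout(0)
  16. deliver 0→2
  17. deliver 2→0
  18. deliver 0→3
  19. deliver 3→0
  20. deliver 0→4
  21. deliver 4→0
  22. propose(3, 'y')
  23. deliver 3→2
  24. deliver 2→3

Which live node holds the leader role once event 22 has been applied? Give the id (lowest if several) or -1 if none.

0

[1] timeout(4) → N4(cand t1 [-])
[2] deliver 4→0 → N0(foll t1 [-])
[3] deliver 0→4 → ∅
[4] deliver 4→3 → N3(foll t1 [-])
[5] deliver 3→4 → N4(lead t1 [-])
[6] propose(4,'p') → N4(lead t1 [p])
[7] deliver 4→0 → N0(foll t1 [p])
[8] deliver 0→4 → ∅
[9] deliver 4→2 → N2(foll t1 [-])
[10] deliver 2→4 → ∅
[11] deliver 4→3 → N3(foll t1 [p])
[12] deliver 3→4 → ∅
[13] deliver 4→1 → N1(foll t1 [-])
[14] deliver 1→4 → ∅
[15] timeout(0) → N0(cand t2 [p])
[16] deliver 0→2 → N2(foll t2 [-])
[17] deliver 2→0 → ∅
[18] deliver 0→3 → N3(foll t2 [p])
[19] deliver 3→0 → N0(lead t2 [p])
[20] deliver 0→4 → N4(foll t2 [p])
[21] deliver 4→0 → ∅
[22] propose(3,'y') → ∅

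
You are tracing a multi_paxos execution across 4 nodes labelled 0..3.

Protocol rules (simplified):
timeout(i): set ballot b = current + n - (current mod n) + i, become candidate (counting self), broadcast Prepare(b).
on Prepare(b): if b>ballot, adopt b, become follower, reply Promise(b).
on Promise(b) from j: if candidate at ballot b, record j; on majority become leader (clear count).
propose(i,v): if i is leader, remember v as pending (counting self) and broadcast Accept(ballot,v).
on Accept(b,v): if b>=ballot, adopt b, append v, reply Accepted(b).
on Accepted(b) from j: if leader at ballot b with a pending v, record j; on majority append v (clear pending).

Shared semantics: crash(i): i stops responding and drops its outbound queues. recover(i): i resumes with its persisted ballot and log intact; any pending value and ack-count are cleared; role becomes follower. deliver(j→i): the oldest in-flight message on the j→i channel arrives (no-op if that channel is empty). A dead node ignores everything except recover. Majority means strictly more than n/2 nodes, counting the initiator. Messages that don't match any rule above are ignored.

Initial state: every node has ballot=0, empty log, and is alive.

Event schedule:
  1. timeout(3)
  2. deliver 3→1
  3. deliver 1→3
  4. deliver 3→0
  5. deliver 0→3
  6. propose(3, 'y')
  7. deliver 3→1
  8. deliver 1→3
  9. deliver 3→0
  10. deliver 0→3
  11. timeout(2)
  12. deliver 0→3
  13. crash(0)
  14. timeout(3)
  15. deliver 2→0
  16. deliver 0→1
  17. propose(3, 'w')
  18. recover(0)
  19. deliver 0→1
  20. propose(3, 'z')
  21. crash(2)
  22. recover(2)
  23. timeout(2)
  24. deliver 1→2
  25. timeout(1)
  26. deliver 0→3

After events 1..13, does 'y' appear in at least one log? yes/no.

after 1 — timeout(3): n3:cand/b7/[-]
after 2 — deliver 3→1: n1:foll/b7/[-]
after 3 — deliver 1→3: ·
after 4 — deliver 3→0: n0:foll/b7/[-]
after 5 — deliver 0→3: n3:lead/b7/[-]
after 6 — propose(3,'y'): ·
after 7 — deliver 3→1: n1:foll/b7/[y]
after 8 — deliver 1→3: ·
after 9 — deliver 3→0: n0:foll/b7/[y]
after 10 — deliver 0→3: n3:lead/b7/[y]
after 11 — timeout(2): n2:cand/b6/[-]
after 12 — deliver 0→3: ·
after 13 — crash(0): n0:✗foll/b7/[y]

yes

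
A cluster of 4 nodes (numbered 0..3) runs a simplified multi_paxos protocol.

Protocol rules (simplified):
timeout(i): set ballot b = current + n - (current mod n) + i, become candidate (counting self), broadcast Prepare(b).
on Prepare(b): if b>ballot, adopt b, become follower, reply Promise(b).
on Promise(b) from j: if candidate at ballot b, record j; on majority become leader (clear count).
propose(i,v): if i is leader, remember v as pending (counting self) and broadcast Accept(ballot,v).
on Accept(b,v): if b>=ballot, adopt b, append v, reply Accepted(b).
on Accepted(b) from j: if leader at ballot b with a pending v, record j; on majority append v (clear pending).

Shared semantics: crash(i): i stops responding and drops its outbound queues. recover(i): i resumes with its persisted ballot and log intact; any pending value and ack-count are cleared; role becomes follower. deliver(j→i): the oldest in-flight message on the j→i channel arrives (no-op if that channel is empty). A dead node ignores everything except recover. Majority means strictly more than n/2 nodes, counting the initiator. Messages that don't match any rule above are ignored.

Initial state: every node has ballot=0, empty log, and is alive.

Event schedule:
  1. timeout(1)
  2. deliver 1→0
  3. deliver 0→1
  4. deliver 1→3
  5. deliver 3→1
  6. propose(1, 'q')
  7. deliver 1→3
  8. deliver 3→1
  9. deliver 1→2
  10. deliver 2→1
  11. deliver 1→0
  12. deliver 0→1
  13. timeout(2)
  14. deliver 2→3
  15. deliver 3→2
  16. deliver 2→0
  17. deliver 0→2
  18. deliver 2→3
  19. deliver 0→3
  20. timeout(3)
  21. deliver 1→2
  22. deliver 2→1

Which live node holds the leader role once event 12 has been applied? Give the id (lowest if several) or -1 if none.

1

1. timeout(1):  <1:cand b5 ->
2. deliver 1→0:  <0:foll b5 ->
3. deliver 0→1:  nop
4. deliver 1→3:  <3:foll b5 ->
5. deliver 3→1:  <1:lead b5 ->
6. propose(1,'q'):  nop
7. deliver 1→3:  <3:foll b5 q>
8. deliver 3→1:  nop
9. deliver 1→2:  <2:foll b5 ->
10. deliver 2→1:  nop
11. deliver 1→0:  <0:foll b5 q>
12. deliver 0→1:  <1:lead b5 q>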